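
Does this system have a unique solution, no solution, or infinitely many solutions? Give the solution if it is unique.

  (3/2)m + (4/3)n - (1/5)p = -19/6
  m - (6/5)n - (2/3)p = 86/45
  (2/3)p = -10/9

m = -1, n = -3/2, p = -5/3

Row-reduce the augmented matrix:
R1 ← R1 / (3/2).
R2 ← R2 − 1·R1.
R2 ← R2 / (-94/45).
R1 ← R1 − 8/9·R2.
R3 ← R3 / (2/3).
R1 ← R1 + 254/705·R3.
R2 ← R2 − 12/47·R3.
Reading off the reduced rows gives m = -1, n = -3/2, p = -5/3.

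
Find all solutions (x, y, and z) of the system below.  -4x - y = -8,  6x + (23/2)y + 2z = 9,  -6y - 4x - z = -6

Row-reduce:
R1 ← R1 / (-4).
R2 ← R2 − 6·R1.
R3 ← R3 + 4·R1.
R2 ← R2 / (10).
R1 ← R1 − 1/4·R2.
R3 ← R3 + 5·R2.
Row 3 reduces to 0 = 1/2, a contradiction. The system is inconsistent.

no solution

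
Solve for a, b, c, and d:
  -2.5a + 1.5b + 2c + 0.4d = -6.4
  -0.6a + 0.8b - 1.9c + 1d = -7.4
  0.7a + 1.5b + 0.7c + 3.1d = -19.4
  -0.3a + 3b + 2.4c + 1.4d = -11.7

Row-reduce the augmented matrix:
R1 ← R1 / (-5/2).
R2 ← R2 + 3/5·R1.
R3 ← R3 − 7/10·R1.
R4 ← R4 + 3/10·R1.
R2 ← R2 / (11/25).
R1 ← R1 + 3/5·R2.
R3 ← R3 − 48/25·R2.
R4 ← R4 − 141/50·R2.
R3 ← R3 / (1281/110).
R1 ← R1 + 89/22·R3.
R2 ← R2 + 119/22·R3.
R4 ← R4 − 3831/220·R3.
R4 ← R4 / (-142881/42700).
R1 ← R1 − 10481/12810·R4.
R2 ← R2 − 3137/1830·R4.
R3 ← R3 + 403/6405·R4.
Reading off the reduced rows gives a = 1, b = -1, c = 0, d = -6.

a = 1, b = -1, c = 0, d = -6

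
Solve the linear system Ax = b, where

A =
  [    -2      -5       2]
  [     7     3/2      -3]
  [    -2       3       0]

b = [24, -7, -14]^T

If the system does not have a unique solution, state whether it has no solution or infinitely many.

no solution

Row-reduce:
R1 ← R1 / (-2).
R2 ← R2 − 7·R1.
R3 ← R3 + 2·R1.
R2 ← R2 / (-16).
R1 ← R1 − 5/2·R2.
R3 ← R3 − 8·R2.
Row 3 reduces to 0 = 1/2, a contradiction. The system is inconsistent.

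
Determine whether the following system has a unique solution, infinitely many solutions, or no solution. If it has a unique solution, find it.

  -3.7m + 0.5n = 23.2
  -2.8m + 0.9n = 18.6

m = -6, n = 2

Row-reduce the augmented matrix:
R1 ← R1 / (-37/10).
R2 ← R2 + 14/5·R1.
R2 ← R2 / (193/370).
R1 ← R1 + 5/37·R2.
Reading off the reduced rows gives m = -6, n = 2.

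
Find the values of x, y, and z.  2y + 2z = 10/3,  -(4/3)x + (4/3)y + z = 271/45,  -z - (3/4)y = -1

x = -13/5, y = 8/3, z = -1

Row-reduce the augmented matrix:
Swap R1 and R2.
R1 ← R1 / (-4/3).
R2 ← R2 / (2).
R1 ← R1 + 1·R2.
R3 ← R3 + 3/4·R2.
R3 ← R3 / (-1/4).
R1 ← R1 − 1/4·R3.
R2 ← R2 − 1·R3.
Reading off the reduced rows gives x = -13/5, y = 8/3, z = -1.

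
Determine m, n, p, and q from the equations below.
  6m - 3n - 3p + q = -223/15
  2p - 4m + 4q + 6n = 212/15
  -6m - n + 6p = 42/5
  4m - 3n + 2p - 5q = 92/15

m = 1/2, n = 3, p = 12/5, q = -5/3

Row-reduce the augmented matrix:
R1 ← R1 / (6).
R2 ← R2 + 4·R1.
R3 ← R3 + 6·R1.
R4 ← R4 − 4·R1.
R2 ← R2 / (4).
R1 ← R1 + 1/2·R2.
R3 ← R3 + 4·R2.
R4 ← R4 + 1·R2.
R3 ← R3 / (3).
R1 ← R1 + 1/2·R3.
R4 ← R4 − 4·R3.
R4 ← R4 / (-217/18).
R1 ← R1 − 61/36·R4.
R2 ← R2 − 7/6·R4.
R3 ← R3 − 17/9·R4.
Reading off the reduced rows gives m = 1/2, n = 3, p = 12/5, q = -5/3.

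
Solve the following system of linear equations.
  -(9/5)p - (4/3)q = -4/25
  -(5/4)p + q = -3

From equation 2: q = -3 + 5/4·p.
Substitute into equation 1 and solve: p = 6/5.
Then q = -3/2.

p = 6/5, q = -3/2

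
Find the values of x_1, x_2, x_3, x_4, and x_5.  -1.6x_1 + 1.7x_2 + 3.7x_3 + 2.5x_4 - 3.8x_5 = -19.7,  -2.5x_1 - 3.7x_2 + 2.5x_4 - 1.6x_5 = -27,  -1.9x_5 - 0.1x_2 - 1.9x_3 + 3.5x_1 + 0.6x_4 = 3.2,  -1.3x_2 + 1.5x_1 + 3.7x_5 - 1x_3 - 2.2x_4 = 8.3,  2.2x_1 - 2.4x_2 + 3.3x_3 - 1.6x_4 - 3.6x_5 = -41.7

Row-reduce the augmented matrix:
R1 ← R1 / (-8/5).
R2 ← R2 + 5/2·R1.
R3 ← R3 − 7/2·R1.
R4 ← R4 − 3/2·R1.
R5 ← R5 − 11/5·R1.
R2 ← R2 / (-1017/160).
R1 ← R1 + 17/16·R2.
R3 ← R3 − 579/160·R2.
R4 ← R4 − 47/160·R2.
R5 ← R5 + 1/16·R2.
R3 ← R3 / (9839/3390).
R1 ← R1 + 1369/1017·R3.
R2 ← R2 − 925/1017·R3.
R4 ← R4 − 2239/1017·R3.
R5 ← R5 − 85879/10170·R3.
R4 ← R4 / (-1156289/295170).
R1 ← R1 − 32939/29517·R4.
R2 ← R2 + 42200/29517·R4.
R3 ← R3 − 17859/9839·R4.
R5 ← R5 + 3977771/295170·R4.
R5 ← R5 / (-44560058/5781445).
R1 ← R1 + 198708/1156289·R5.
R2 ← R2 + 604523/1156289·R5.
R3 ← R3 − 243088/1156289·R5.
R4 ← R4 + 1833427/1156289·R5.
Reading off the reduced rows gives x_1 = 0, x_2 = 6, x_3 = -5, x_4 = 0, x_5 = 3.

x_1 = 0, x_2 = 6, x_3 = -5, x_4 = 0, x_5 = 3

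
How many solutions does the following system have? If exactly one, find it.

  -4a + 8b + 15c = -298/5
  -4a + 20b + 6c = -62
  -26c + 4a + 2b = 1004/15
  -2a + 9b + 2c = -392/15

a = 1/2, b = -11/5, c = -8/3

Row-reduce the augmented matrix:
R1 ← R1 / (-4).
R2 ← R2 + 4·R1.
R3 ← R3 − 4·R1.
R4 ← R4 + 2·R1.
R2 ← R2 / (12).
R1 ← R1 + 2·R2.
R3 ← R3 − 10·R2.
R4 ← R4 − 5·R2.
R3 ← R3 / (-7/2).
R1 ← R1 + 21/4·R3.
R2 ← R2 + 3/4·R3.
R4 ← R4 + 7/4·R3.
R4 reduces to 0 = 0, so the extra equation is consistent.
Reading off the reduced rows gives a = 1/2, b = -11/5, c = -8/3.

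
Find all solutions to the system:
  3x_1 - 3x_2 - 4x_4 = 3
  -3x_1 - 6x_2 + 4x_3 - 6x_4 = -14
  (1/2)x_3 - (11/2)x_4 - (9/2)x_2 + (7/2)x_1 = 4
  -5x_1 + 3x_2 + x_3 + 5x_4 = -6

no solution

Row-reduce:
R1 ← R1 / (3).
R2 ← R2 + 3·R1.
R3 ← R3 − 7/2·R1.
R4 ← R4 + 5·R1.
R2 ← R2 / (-9).
R1 ← R1 + 1·R2.
R3 ← R3 + 1·R2.
R4 ← R4 + 2·R2.
R3 ← R3 / (1/18).
R1 ← R1 + 4/9·R3.
R2 ← R2 + 4/9·R3.
R4 ← R4 − 1/9·R3.
Row 4 reduces to 0 = -2, a contradiction. The system is inconsistent.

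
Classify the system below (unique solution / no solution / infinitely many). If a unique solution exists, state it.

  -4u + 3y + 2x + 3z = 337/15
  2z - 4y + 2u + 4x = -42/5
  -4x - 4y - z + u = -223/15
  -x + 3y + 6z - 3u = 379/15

x = 1/3, y = 7/3, z = 2, u = -11/5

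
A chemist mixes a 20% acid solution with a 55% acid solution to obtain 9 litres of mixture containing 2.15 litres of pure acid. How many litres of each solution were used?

Let a = litres of solution A, b = litres of solution B.
  a + b = 9
  (1/5)a + (11/20)b = 43/20
Row-reduce the augmented matrix:
R2 ← R2 − 1/5·R1.
R2 ← R2 / (7/20).
R1 ← R1 − 1·R2.
Reading off the reduced rows gives a = 8, b = 1.

litres of solution A: 8, litres of solution B: 1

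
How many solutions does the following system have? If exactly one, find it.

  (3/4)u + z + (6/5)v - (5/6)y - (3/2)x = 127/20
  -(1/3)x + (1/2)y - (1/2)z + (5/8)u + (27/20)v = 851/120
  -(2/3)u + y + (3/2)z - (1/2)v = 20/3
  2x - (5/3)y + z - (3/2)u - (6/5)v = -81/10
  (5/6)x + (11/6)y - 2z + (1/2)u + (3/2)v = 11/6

no solution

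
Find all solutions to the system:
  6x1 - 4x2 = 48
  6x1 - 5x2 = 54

Row-reduce the augmented matrix:
R1 ← R1 / (6).
R2 ← R2 − 6·R1.
R2 ← R2 / (-1).
R1 ← R1 + 2/3·R2.
Reading off the reduced rows gives x1 = 4, x2 = -6.

x1 = 4, x2 = -6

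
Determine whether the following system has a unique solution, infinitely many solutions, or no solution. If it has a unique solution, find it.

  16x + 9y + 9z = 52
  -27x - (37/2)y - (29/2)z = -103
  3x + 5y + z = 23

no solution

Row-reduce:
R1 ← R1 / (16).
R2 ← R2 + 27·R1.
R3 ← R3 − 3·R1.
R2 ← R2 / (-53/16).
R1 ← R1 − 9/16·R2.
R3 ← R3 − 53/16·R2.
Row 3 reduces to 0 = -2, a contradiction. The system is inconsistent.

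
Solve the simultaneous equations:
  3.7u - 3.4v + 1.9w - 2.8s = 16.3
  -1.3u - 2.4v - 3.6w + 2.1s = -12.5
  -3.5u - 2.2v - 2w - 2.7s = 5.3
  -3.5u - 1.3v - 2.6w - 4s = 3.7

u = -1, v = -2, w = 4, s = -2

Row-reduce the augmented matrix:
R1 ← R1 / (37/10).
R2 ← R2 + 13/10·R1.
R3 ← R3 + 7/2·R1.
R4 ← R4 + 7/2·R1.
R2 ← R2 / (-133/37).
R1 ← R1 + 34/37·R2.
R3 ← R3 + 1002/185·R2.
R4 ← R4 + 1671/370·R2.
R3 ← R3 / (801/190).
R1 ← R1 − 24/19·R3.
R2 ← R2 − 31/38·R3.
R4 ← R4 − 219/76·R3.
R4 ← R4 / (-21664/6675).
R1 ← R1 − 1421/1335·R4.
R2 ← R2 − 841/801·R4.
R3 ← R3 + 6679/4005·R4.
Reading off the reduced rows gives u = -1, v = -2, w = 4, s = -2.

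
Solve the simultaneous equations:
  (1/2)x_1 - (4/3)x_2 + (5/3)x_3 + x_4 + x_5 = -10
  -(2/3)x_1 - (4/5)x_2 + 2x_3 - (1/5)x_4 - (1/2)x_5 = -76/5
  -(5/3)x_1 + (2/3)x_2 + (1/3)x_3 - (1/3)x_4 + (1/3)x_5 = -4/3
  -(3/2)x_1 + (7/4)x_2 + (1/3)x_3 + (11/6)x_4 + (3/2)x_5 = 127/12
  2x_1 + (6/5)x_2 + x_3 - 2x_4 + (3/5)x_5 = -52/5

x_1 = 0, x_2 = 3, x_3 = -6, x_4 = 4, x_5 = 0

Row-reduce the augmented matrix:
R1 ← R1 / (1/2).
R2 ← R2 + 2/3·R1.
R3 ← R3 + 5/3·R1.
R4 ← R4 + 3/2·R1.
R5 ← R5 − 2·R1.
R2 ← R2 / (-116/45).
R1 ← R1 + 8/3·R2.
R3 ← R3 + 34/9·R2.
R4 ← R4 + 9/4·R2.
R5 ← R5 − 98/15·R2.
R3 ← R3 / (-26/87).
R1 ← R1 + 30/29·R3.
R2 ← R2 + 95/58·R3.
R4 ← R4 − 1147/696·R3.
R5 ← R5 − 146/29·R3.
R4 ← R4 / (4671/416).
R1 ← R1 + 99/26·R4.
R2 ← R2 + 809/104·R4.
R3 ← R3 + 233/52·R4.
R5 ← R5 − 1263/65·R4.
R5 ← R5 / (469121/46710).
R1 ← R1 + 2296/1557·R5.
R2 ← R2 + 24805/14013·R5.
R3 ← R3 + 36319/28026·R5.
R4 ← R4 − 43075/28026·R5.
Reading off the reduced rows gives x_1 = 0, x_2 = 3, x_3 = -6, x_4 = 4, x_5 = 0.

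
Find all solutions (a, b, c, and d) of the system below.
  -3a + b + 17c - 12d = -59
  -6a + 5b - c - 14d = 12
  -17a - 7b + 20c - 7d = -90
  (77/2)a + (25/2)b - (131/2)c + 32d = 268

Row-reduce:
R1 ← R1 / (-3).
R2 ← R2 + 6·R1.
R3 ← R3 + 17·R1.
R4 ← R4 − 77/2·R1.
R2 ← R2 / (3).
R1 ← R1 + 1/3·R2.
R3 ← R3 + 38/3·R2.
R4 ← R4 − 76/3·R2.
R3 ← R3 / (-2017/9).
R1 ← R1 + 86/9·R3.
R2 ← R2 + 35/3·R3.
R4 ← R4 − 4034/9·R3.
Row 4 reduces to 0 = -1/2, a contradiction. The system is inconsistent.

no solution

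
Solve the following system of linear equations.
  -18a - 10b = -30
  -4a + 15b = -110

a = 5, b = -6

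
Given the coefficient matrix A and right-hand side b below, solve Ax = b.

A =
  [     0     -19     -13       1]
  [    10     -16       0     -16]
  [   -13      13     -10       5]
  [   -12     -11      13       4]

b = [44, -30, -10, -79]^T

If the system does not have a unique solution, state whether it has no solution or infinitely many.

Row-reduce the augmented matrix:
Swap R1 and R2.
R1 ← R1 / (10).
R3 ← R3 + 13·R1.
R4 ← R4 + 12·R1.
R2 ← R2 / (-19).
R1 ← R1 + 8/5·R2.
R3 ← R3 + 39/5·R2.
R4 ← R4 + 151/5·R2.
R3 ← R3 / (-443/95).
R1 ← R1 − 104/95·R3.
R2 ← R2 − 13/19·R3.
R4 ← R4 − 3198/95·R3.
R4 ← R4 / (-59279/443).
R1 ← R1 + 2432/443·R4.
R2 ← R2 + 1077/443·R4.
R3 ← R3 − 1540/443·R4.
Reading off the reduced rows gives x_1 = 5, x_2 = 0, x_3 = -3, x_4 = 5.

x_1 = 5, x_2 = 0, x_3 = -3, x_4 = 5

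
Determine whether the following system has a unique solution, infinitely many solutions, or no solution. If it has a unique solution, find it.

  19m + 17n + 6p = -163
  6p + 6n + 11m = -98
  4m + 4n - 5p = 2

Row-reduce the augmented matrix:
R1 ← R1 / (19).
R2 ← R2 − 11·R1.
R3 ← R3 − 4·R1.
R2 ← R2 / (-73/19).
R1 ← R1 − 17/19·R2.
R3 ← R3 − 8/19·R2.
R3 ← R3 / (-437/73).
R1 ← R1 − 66/73·R3.
R2 ← R2 + 48/73·R3.
Reading off the reduced rows gives m = -4, n = -3, p = -6.

m = -4, n = -3, p = -6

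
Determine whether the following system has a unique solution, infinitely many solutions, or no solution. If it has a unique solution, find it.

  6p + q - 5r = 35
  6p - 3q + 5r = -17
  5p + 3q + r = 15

p = 2, q = 3, r = -4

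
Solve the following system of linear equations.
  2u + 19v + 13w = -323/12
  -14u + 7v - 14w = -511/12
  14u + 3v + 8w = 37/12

u = -1/3, v = -11/4, w = 2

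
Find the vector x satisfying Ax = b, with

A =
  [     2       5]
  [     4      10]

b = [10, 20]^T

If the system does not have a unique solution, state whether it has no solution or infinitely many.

infinitely many solutions

Row-reduce:
R1 ← R1 / (2).
R2 ← R2 − 4·R1.
Rank is 1 with 2 unknowns, leaving x_2 free.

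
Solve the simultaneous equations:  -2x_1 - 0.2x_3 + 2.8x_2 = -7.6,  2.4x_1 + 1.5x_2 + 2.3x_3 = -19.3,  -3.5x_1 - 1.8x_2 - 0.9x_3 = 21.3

Row-reduce the augmented matrix:
R1 ← R1 / (-2).
R2 ← R2 − 12/5·R1.
R3 ← R3 + 7/2·R1.
R2 ← R2 / (243/50).
R1 ← R1 + 7/5·R2.
R3 ← R3 + 67/10·R2.
R3 ← R3 / (11129/4860).
R1 ← R1 − 337/486·R3.
R2 ← R2 − 103/243·R3.
Reading off the reduced rows gives x_1 = -3, x_2 = -5, x_3 = -2.

x_1 = -3, x_2 = -5, x_3 = -2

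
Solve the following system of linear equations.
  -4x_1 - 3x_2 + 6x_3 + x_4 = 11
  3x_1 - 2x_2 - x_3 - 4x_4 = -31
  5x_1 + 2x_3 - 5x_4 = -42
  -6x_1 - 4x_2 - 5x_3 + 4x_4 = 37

Row-reduce the augmented matrix:
R1 ← R1 / (-4).
R2 ← R2 − 3·R1.
R3 ← R3 − 5·R1.
R4 ← R4 + 6·R1.
R2 ← R2 / (-17/4).
R1 ← R1 − 3/4·R2.
R3 ← R3 + 15/4·R2.
R4 ← R4 − 1/2·R2.
R3 ← R3 / (109/17).
R1 ← R1 + 15/17·R3.
R2 ← R2 + 14/17·R3.
R4 ← R4 + 231/17·R3.
R4 ← R4 / (27/109).
R1 ← R1 + 103/109·R4.
R2 ← R2 − 71/109·R4.
R3 ← R3 + 15/109·R4.
Reading off the reduced rows gives x_1 = -6, x_2 = 3, x_3 = -1, x_4 = 2.

x_1 = -6, x_2 = 3, x_3 = -1, x_4 = 2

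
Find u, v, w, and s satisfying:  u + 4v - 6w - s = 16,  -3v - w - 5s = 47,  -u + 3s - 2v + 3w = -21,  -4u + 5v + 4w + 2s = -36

Row-reduce the augmented matrix:
R3 ← R3 + 1·R1.
R4 ← R4 + 4·R1.
R2 ← R2 / (-3).
R1 ← R1 − 4·R2.
R3 ← R3 − 2·R2.
R4 ← R4 − 21·R2.
R3 ← R3 / (-11/3).
R1 ← R1 + 22/3·R3.
R2 ← R2 − 1/3·R3.
R4 ← R4 + 27·R3.
R4 ← R4 / (-299/11).
R1 ← R1 + 5·R4.
R2 ← R2 − 17/11·R4.
R3 ← R3 − 4/11·R4.
Reading off the reduced rows gives u = -4, v = -4, w = -5, s = -6.

u = -4, v = -4, w = -5, s = -6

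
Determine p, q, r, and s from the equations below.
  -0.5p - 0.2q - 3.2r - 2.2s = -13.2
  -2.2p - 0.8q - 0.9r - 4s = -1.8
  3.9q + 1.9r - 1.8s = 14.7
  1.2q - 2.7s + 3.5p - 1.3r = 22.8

Row-reduce the augmented matrix:
R1 ← R1 / (-1/2).
R2 ← R2 + 11/5·R1.
R4 ← R4 − 7/2·R1.
R2 ← R2 / (2/25).
R1 ← R1 − 2/5·R2.
R3 ← R3 − 39/10·R2.
R4 ← R4 + 1/5·R2.
R3 ← R3 / (-5125/8).
R1 ← R1 + 119/2·R3.
R2 ← R2 − 659/4·R3.
R4 ← R4 − 37/4·R3.
R4 ← R4 / (-406113/51250).
R1 ← R1 − 48306/25625·R4.
R2 ← R2 + 17258/25625·R4.
R3 ← R3 − 11148/25625·R4.
Reading off the reduced rows gives p = 6, q = -1, r = 6, s = -4.

p = 6, q = -1, r = 6, s = -4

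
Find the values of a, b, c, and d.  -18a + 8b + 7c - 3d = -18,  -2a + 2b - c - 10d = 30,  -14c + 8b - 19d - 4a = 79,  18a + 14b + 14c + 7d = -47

Row-reduce the augmented matrix:
R1 ← R1 / (-18).
R2 ← R2 + 2·R1.
R3 ← R3 + 4·R1.
R4 ← R4 − 18·R1.
R2 ← R2 / (10/9).
R1 ← R1 + 4/9·R2.
R3 ← R3 − 56/9·R2.
R4 ← R4 − 22·R2.
R3 ← R3 / (-28/5).
R1 ← R1 + 11/10·R3.
R2 ← R2 + 8/5·R3.
R4 ← R4 − 281/5·R3.
R4 ← R4 / (15531/28).
R1 ← R1 + 601/56·R4.
R2 ← R2 + 265/14·R4.
R3 ← R3 + 179/28·R4.
Reading off the reduced rows gives a = 1/2, b = -1/2, c = -2, d = -3.

a = 1/2, b = -1/2, c = -2, d = -3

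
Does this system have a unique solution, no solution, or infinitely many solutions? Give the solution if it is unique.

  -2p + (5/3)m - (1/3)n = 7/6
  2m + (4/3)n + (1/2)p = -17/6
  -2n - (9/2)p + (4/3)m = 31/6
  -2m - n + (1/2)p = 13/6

m = 1/2, n = -3, p = 1/3

Row-reduce the augmented matrix:
R1 ← R1 / (5/3).
R2 ← R2 − 2·R1.
R3 ← R3 − 4/3·R1.
R4 ← R4 + 2·R1.
R2 ← R2 / (26/15).
R1 ← R1 + 1/5·R2.
R3 ← R3 + 26/15·R2.
R4 ← R4 + 7/5·R2.
Swap R3 and R4.
R3 ← R3 / (23/52).
R1 ← R1 + 45/52·R3.
R2 ← R2 − 87/52·R3.
R4 reduces to 0 = 0, so the extra equation is consistent.
Reading off the reduced rows gives m = 1/2, n = -3, p = 1/3.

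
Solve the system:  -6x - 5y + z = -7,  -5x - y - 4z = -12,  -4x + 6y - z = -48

Row-reduce the augmented matrix:
R1 ← R1 / (-6).
R2 ← R2 + 5·R1.
R3 ← R3 + 4·R1.
R2 ← R2 / (19/6).
R1 ← R1 − 5/6·R2.
R3 ← R3 − 28/3·R2.
R3 ← R3 / (239/19).
R1 ← R1 − 21/19·R3.
R2 ← R2 + 29/19·R3.
Reading off the reduced rows gives x = 5, y = -5, z = -2.

x = 5, y = -5, z = -2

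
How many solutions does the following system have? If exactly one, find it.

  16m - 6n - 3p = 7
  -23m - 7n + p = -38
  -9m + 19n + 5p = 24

infinitely many solutions

Row-reduce:
R1 ← R1 / (16).
R2 ← R2 + 23·R1.
R3 ← R3 + 9·R1.
R2 ← R2 / (-125/8).
R1 ← R1 + 3/8·R2.
R3 ← R3 − 125/8·R2.
Rank is 2 with 3 unknowns, leaving p free.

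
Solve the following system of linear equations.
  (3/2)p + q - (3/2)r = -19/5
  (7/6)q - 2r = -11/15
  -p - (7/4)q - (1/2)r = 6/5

p = -11/5, q = 2/5, r = 3/5

Row-reduce the augmented matrix:
R1 ← R1 / (3/2).
R3 ← R3 + 1·R1.
R2 ← R2 / (7/6).
R1 ← R1 − 2/3·R2.
R3 ← R3 + 13/12·R2.
R3 ← R3 / (-47/14).
R1 ← R1 − 1/7·R3.
R2 ← R2 + 12/7·R3.
Reading off the reduced rows gives p = -11/5, q = 2/5, r = 3/5.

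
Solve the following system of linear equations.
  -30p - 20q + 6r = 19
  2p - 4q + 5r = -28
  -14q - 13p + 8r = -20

no solution

Row-reduce:
R1 ← R1 / (-30).
R2 ← R2 − 2·R1.
R3 ← R3 + 13·R1.
R2 ← R2 / (-16/3).
R1 ← R1 − 2/3·R2.
R3 ← R3 + 16/3·R2.
Row 3 reduces to 0 = -3/2, a contradiction. The system is inconsistent.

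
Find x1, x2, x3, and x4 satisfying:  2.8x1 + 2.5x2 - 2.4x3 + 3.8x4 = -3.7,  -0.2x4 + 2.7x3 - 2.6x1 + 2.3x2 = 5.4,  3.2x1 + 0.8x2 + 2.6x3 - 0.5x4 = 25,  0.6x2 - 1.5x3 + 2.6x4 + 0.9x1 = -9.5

x1 = 4, x2 = 3, x3 = 3, x4 = -4

Row-reduce the augmented matrix:
R1 ← R1 / (14/5).
R2 ← R2 + 13/5·R1.
R3 ← R3 − 16/5·R1.
R4 ← R4 − 9/10·R1.
R2 ← R2 / (647/140).
R1 ← R1 − 25/28·R2.
R3 ← R3 + 72/35·R2.
R4 ← R4 + 57/280·R2.
R3 ← R3 / (17963/3235).
R1 ← R1 + 1227/1294·R3.
R2 ← R2 − 66/647·R3.
R4 ← R4 + 9159/12940·R3.
R4 ← R4 / (1009/920).
R1 ← R1 − 915/6532·R4.
R2 ← R2 − 1277/1633·R4.
R3 ← R3 + 1977/3266·R4.
Reading off the reduced rows gives x1 = 4, x2 = 3, x3 = 3, x4 = -4.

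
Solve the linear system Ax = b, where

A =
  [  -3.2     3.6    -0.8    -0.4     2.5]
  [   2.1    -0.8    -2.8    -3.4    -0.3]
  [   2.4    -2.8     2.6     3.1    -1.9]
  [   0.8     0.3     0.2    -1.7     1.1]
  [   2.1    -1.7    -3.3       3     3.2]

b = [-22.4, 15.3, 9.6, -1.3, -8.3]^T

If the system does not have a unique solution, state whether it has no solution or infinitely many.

x_1 = 1, x_2 = -3, x_3 = -1, x_4 = -2, x_5 = -4

Row-reduce the augmented matrix:
R1 ← R1 / (-16/5).
R2 ← R2 − 21/10·R1.
R3 ← R3 − 12/5·R1.
R4 ← R4 − 4/5·R1.
R5 ← R5 − 21/10·R1.
R2 ← R2 / (25/16).
R1 ← R1 + 9/8·R2.
R3 ← R3 + 1/10·R2.
R4 ← R4 − 6/5·R2.
R5 ← R5 − 53/80·R2.
R3 ← R3 / (1117/625).
R1 ← R1 + 268/125·R3.
R2 ← R2 + 266/125·R3.
R4 ← R4 − 1596/625·R3.
R5 ← R5 + 3019/1250·R3.
R4 ← R4 / (-14817/5585).
R1 ← R1 − 632/1117·R4.
R2 ← R2 − 794/1117·R4.
R3 ← R3 − 3207/2234·R4.
R5 ← R5 − 173303/22340·R4.
R5 ← R5 / (4847121/790240).
R1 ← R1 − 1910/4939·R5.
R2 ← R2 − 10801/9878·R5.
R3 ← R3 − 28709/79024·R5.
R4 ← R4 + 9063/39512·R5.
Reading off the reduced rows gives x_1 = 1, x_2 = -3, x_3 = -1, x_4 = -2, x_5 = -4.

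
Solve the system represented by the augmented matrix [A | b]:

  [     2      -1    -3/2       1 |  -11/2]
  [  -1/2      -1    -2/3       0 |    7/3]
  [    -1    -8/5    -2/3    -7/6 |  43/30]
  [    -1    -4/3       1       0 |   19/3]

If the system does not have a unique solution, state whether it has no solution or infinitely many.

Row-reduce the augmented matrix:
R1 ← R1 / (2).
R2 ← R2 + 1/2·R1.
R3 ← R3 + 1·R1.
R4 ← R4 + 1·R1.
R2 ← R2 / (-5/4).
R1 ← R1 + 1/2·R2.
R3 ← R3 + 21/10·R2.
R4 ← R4 + 11/6·R2.
R3 ← R3 / (1/3).
R1 ← R1 + 1/3·R3.
R2 ← R2 − 5/6·R3.
R4 ← R4 − 16/9·R3.
R4 ← R4 / (1334/225).
R1 ← R1 + 103/150·R4.
R2 ← R2 − 151/60·R4.
R3 ← R3 + 163/50·R4.
Reading off the reduced rows gives x_1 = -4, x_2 = -1, x_3 = 1, x_4 = 3.

x_1 = -4, x_2 = -1, x_3 = 1, x_4 = 3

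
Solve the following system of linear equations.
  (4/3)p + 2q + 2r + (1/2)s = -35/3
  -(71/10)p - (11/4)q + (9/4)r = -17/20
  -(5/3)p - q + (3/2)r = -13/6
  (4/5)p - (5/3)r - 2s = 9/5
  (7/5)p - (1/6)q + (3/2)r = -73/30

no solution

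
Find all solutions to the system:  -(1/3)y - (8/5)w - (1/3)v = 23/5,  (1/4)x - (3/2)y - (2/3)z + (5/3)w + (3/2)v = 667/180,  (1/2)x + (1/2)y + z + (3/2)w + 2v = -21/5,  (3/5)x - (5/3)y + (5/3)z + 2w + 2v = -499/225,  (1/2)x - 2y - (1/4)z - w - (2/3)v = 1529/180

x = 13/5, y = -7/3, z = -3, w = -8/3, v = 4/3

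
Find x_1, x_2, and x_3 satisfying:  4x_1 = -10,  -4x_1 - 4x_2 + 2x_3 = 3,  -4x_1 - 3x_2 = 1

Row-reduce the augmented matrix:
R1 ← R1 / (4).
R2 ← R2 + 4·R1.
R3 ← R3 + 4·R1.
R2 ← R2 / (-4).
R3 ← R3 + 3·R2.
R3 ← R3 / (-3/2).
R2 ← R2 + 1/2·R3.
Reading off the reduced rows gives x_1 = -5/2, x_2 = 3, x_3 = 5/2.

x_1 = -5/2, x_2 = 3, x_3 = 5/2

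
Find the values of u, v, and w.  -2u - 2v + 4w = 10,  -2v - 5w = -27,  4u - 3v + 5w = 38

u = 4, v = 1, w = 5

Row-reduce the augmented matrix:
R1 ← R1 / (-2).
R3 ← R3 − 4·R1.
R2 ← R2 / (-2).
R1 ← R1 − 1·R2.
R3 ← R3 + 7·R2.
R3 ← R3 / (61/2).
R1 ← R1 + 9/2·R3.
R2 ← R2 − 5/2·R3.
Reading off the reduced rows gives u = 4, v = 1, w = 5.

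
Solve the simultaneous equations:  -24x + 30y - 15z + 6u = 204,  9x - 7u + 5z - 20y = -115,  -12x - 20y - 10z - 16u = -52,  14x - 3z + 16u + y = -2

Row-reduce:
R1 ← R1 / (-24).
R2 ← R2 − 9·R1.
R3 ← R3 + 12·R1.
R4 ← R4 − 14·R1.
R2 ← R2 / (-35/4).
R1 ← R1 + 5/4·R2.
R3 ← R3 + 35·R2.
R4 ← R4 − 37/2·R2.
Swap R3 and R4.
R3 ← R3 / (-183/14).
R1 ← R1 − 5/7·R3.
R2 ← R2 − 1/14·R3.
Rank is 3 with 4 unknowns, leaving u free.

infinitely many solutions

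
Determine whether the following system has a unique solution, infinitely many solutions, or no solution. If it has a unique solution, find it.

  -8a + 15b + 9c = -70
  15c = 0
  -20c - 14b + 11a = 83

a = 5, b = -2, c = 0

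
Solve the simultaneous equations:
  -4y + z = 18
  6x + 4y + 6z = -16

infinitely many solutions

Row-reduce:
Swap R1 and R2.
R1 ← R1 / (6).
R2 ← R2 / (-4).
R1 ← R1 − 2/3·R2.
Rank is 2 with 3 unknowns, leaving z free.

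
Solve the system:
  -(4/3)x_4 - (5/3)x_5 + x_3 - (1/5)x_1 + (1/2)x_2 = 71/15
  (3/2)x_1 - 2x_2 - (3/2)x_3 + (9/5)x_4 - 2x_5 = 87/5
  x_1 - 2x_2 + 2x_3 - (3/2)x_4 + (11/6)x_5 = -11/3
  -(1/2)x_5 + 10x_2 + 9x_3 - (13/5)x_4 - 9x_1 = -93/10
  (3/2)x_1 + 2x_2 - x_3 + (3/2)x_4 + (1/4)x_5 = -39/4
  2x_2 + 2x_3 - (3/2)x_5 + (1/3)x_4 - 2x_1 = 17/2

x_1 = -2, x_2 = -4, x_3 = 2, x_4 = 3, x_5 = -5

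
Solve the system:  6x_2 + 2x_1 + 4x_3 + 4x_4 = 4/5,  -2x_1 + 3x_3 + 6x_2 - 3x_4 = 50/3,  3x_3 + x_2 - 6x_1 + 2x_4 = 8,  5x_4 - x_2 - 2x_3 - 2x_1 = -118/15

x_1 = -4/3, x_2 = 6/5, x_3 = 2/3, x_4 = -8/5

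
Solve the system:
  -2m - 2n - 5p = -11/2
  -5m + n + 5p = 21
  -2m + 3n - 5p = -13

Row-reduce the augmented matrix:
R1 ← R1 / (-2).
R2 ← R2 + 5·R1.
R3 ← R3 + 2·R1.
R2 ← R2 / (6).
R1 ← R1 − 1·R2.
R3 ← R3 − 5·R2.
R3 ← R3 / (-175/12).
R1 ← R1 + 5/12·R3.
R2 ← R2 − 35/12·R3.
Reading off the reduced rows gives m = -2, n = -3/2, p = 5/2.

m = -2, n = -3/2, p = 5/2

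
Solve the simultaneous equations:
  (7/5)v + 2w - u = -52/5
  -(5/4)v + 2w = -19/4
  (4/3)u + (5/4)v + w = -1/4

Row-reduce the augmented matrix:
R1 ← R1 / (-1).
R3 ← R3 − 4/3·R1.
R2 ← R2 / (-5/4).
R1 ← R1 + 7/5·R2.
R3 ← R3 − 187/60·R2.
R3 ← R3 / (649/75).
R1 ← R1 + 106/25·R3.
R2 ← R2 + 8/5·R3.
Reading off the reduced rows gives u = 3, v = -1, w = -3.

u = 3, v = -1, w = -3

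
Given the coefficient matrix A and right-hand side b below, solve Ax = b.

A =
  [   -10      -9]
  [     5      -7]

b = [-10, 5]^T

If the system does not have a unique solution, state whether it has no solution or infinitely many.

x_1 = 1, x_2 = 0

Row-reduce the augmented matrix:
R1 ← R1 / (-10).
R2 ← R2 − 5·R1.
R2 ← R2 / (-23/2).
R1 ← R1 − 9/10·R2.
Reading off the reduced rows gives x_1 = 1, x_2 = 0.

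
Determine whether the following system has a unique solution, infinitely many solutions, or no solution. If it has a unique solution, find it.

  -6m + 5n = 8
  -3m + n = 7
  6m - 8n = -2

m = -3, n = -2

Row-reduce the augmented matrix:
R1 ← R1 / (-6).
R2 ← R2 + 3·R1.
R3 ← R3 − 6·R1.
R2 ← R2 / (-3/2).
R1 ← R1 + 5/6·R2.
R3 ← R3 + 3·R2.
R3 reduces to 0 = 0, so the extra equation is consistent.
Reading off the reduced rows gives m = -3, n = -2.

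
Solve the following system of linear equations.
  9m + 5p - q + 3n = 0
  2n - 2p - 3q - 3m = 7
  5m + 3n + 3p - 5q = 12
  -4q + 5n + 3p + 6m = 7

infinitely many solutions

Row-reduce:
R1 ← R1 / (9).
R2 ← R2 + 3·R1.
R3 ← R3 − 5·R1.
R4 ← R4 − 6·R1.
R2 ← R2 / (3).
R1 ← R1 − 1/3·R2.
R3 ← R3 − 4/3·R2.
R4 ← R4 − 3·R2.
R3 ← R3 / (10/27).
R1 ← R1 − 16/27·R3.
R2 ← R2 + 1/9·R3.
Rank is 3 with 4 unknowns, leaving q free.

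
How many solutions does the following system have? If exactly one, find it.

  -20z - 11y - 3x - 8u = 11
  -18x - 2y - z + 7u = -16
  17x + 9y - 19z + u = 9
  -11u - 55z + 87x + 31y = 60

Row-reduce:
R1 ← R1 / (-3).
R2 ← R2 + 18·R1.
R3 ← R3 − 17·R1.
R4 ← R4 − 87·R1.
R2 ← R2 / (64).
R1 ← R1 − 11/3·R2.
R3 ← R3 + 160/3·R2.
R4 ← R4 + 288·R2.
R3 ← R3 / (-199/6).
R1 ← R1 + 29/192·R3.
R2 ← R2 − 119/64·R3.
R4 ← R4 + 199/2·R3.
Row 4 reduces to 0 = 1, a contradiction. The system is inconsistent.

no solution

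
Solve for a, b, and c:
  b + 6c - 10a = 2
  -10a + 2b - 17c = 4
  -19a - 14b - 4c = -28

a = 0, b = 2, c = 0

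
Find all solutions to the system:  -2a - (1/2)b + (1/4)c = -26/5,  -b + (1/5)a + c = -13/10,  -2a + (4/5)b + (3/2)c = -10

a = 5/2, b = -1, c = -14/5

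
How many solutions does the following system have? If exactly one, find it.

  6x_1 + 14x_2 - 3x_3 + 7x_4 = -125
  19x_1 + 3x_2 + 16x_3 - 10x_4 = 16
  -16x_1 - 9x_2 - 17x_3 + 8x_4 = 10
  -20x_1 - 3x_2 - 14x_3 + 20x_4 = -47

Row-reduce the augmented matrix:
R1 ← R1 / (6).
R2 ← R2 − 19·R1.
R3 ← R3 + 16·R1.
R4 ← R4 + 20·R1.
R2 ← R2 / (-124/3).
R1 ← R1 − 7/3·R2.
R3 ← R3 − 85/3·R2.
R4 ← R4 − 131/3·R2.
R3 ← R3 / (-1865/248).
R1 ← R1 − 233/248·R3.
R2 ← R2 + 153/248·R3.
R4 ← R4 − 729/248·R3.
R4 ← R4 / (4161/373).
R1 ← R1 + 27/373·R4.
R2 ← R2 − 149/373·R4.
R3 ← R3 + 229/373·R4.
Reading off the reduced rows gives x_1 = -3, x_2 = -5, x_3 = 3, x_4 = -4.

x_1 = -3, x_2 = -5, x_3 = 3, x_4 = -4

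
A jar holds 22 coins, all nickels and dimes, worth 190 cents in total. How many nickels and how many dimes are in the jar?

Let n = nickels, d = dimes.
  d + n = 22
  5n + 10d = 190
From equation 1: n = 22 − d.
Substitute into equation 2 and solve: d = 16.
Then n = 6.

nickels: 6, dimes: 16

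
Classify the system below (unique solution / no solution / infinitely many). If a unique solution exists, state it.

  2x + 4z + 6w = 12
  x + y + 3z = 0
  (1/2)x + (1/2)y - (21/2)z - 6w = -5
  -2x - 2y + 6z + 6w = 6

Row-reduce:
R1 ← R1 / (2).
R2 ← R2 − 1·R1.
R3 ← R3 − 1/2·R1.
R4 ← R4 + 2·R1.
R3 ← R3 − 1/2·R2.
R4 ← R4 + 2·R2.
R3 ← R3 / (-12).
R1 ← R1 − 2·R3.
R2 ← R2 − 1·R3.
R4 ← R4 − 12·R3.
Row 4 reduces to 0 = 1, a contradiction. The system is inconsistent.

no solution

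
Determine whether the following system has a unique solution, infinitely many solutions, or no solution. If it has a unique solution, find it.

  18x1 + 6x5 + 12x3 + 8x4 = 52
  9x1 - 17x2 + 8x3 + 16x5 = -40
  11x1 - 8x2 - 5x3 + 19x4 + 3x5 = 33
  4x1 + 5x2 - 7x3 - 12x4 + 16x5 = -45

Row-reduce:
R1 ← R1 / (18).
R2 ← R2 − 9·R1.
R3 ← R3 − 11·R1.
R4 ← R4 − 4·R1.
R2 ← R2 / (-17).
R3 ← R3 + 8·R2.
R4 ← R4 − 5·R2.
R3 ← R3 / (-677/51).
R1 ← R1 − 2/3·R3.
R2 ← R2 + 2/17·R3.
R4 ← R4 + 463/51·R3.
R4 ← R4 / (-17529/677).
R1 ← R1 − 2534/2031·R4.
R2 ← R2 − 190/2031·R4.
R3 ← R3 + 2447/2031·R4.
Rank is 4 with 5 unknowns, leaving x5 free.

infinitely many solutions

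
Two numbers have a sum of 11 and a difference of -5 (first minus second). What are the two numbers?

Let x = first number, y = second number.
  x + y = 11
  -y + x = -5
Row-reduce the augmented matrix:
R2 ← R2 − 1·R1.
R2 ← R2 / (-2).
R1 ← R1 − 1·R2.
Reading off the reduced rows gives x = 3, y = 8.

first number: 3, second number: 8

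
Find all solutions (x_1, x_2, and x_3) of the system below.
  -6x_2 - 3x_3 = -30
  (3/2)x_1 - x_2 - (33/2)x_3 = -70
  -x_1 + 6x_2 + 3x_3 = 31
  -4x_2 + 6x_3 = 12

no solution

Row-reduce:
Swap R1 and R2.
R1 ← R1 / (3/2).
R3 ← R3 + 1·R1.
R2 ← R2 / (-6).
R1 ← R1 + 2/3·R2.
R3 ← R3 − 16/3·R2.
R4 ← R4 + 4·R2.
R3 ← R3 / (-32/3).
R1 ← R1 + 32/3·R3.
R2 ← R2 − 1/2·R3.
R4 ← R4 − 8·R3.
Row 4 reduces to 0 = 1/4, a contradiction. The system is inconsistent.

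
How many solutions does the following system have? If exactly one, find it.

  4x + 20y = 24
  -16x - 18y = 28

x = -4, y = 2

Row-reduce the augmented matrix:
R1 ← R1 / (4).
R2 ← R2 + 16·R1.
R2 ← R2 / (62).
R1 ← R1 − 5·R2.
Reading off the reduced rows gives x = -4, y = 2.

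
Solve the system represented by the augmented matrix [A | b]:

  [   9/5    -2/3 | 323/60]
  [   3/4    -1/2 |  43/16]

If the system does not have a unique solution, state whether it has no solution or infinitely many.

x_1 = 9/4, x_2 = -2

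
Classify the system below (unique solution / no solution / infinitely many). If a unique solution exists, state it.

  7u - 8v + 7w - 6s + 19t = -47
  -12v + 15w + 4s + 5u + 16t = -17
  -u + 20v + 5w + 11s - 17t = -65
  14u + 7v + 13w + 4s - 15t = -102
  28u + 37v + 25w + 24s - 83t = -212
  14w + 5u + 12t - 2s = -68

u = -6, v = -5, w = -1, s = 0, t = -2

Row-reduce the augmented matrix:
R1 ← R1 / (7).
R2 ← R2 − 5·R1.
R3 ← R3 + 1·R1.
R4 ← R4 − 14·R1.
R5 ← R5 − 28·R1.
R6 ← R6 − 5·R1.
R2 ← R2 / (-44/7).
R1 ← R1 + 8/7·R2.
R3 ← R3 − 132/7·R2.
R4 ← R4 − 23·R2.
R5 ← R5 − 69·R2.
R6 ← R6 − 40/7·R2.
R3 ← R3 / (36).
R1 ← R1 + 9/11·R3.
R2 ← R2 + 35/22·R3.
R4 ← R4 − 783/22·R3.
R5 ← R5 − 2349/22·R3.
R6 ← R6 − 199/11·R3.
R4 ← R4 / (1031/88).
R1 ← R1 + 69/44·R4.
R2 ← R2 − 181/792·R4.
R3 ← R3 − 35/36·R4.
R5 ← R5 − 3093/88·R4.
R6 ← R6 + 3077/396·R4.
Swap R5 and R6.
R5 ← R5 / (-380683/18558).
R1 ← R1 + 5907/2062·R5.
R2 ← R2 − 553/18558·R5.
R3 ← R3 − 53669/18558·R5.
R4 ← R4 + 3273/1031·R5.
R6 reduces to 0 = 0, so the extra equation is consistent.
Reading off the reduced rows gives u = -6, v = -5, w = -1, s = 0, t = -2.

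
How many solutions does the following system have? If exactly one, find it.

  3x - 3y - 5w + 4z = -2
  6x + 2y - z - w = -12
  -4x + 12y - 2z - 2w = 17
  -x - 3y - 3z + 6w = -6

no solution

Row-reduce:
R1 ← R1 / (3).
R2 ← R2 − 6·R1.
R3 ← R3 + 4·R1.
R4 ← R4 + 1·R1.
R2 ← R2 / (8).
R1 ← R1 + 1·R2.
R3 ← R3 − 8·R2.
R4 ← R4 + 4·R2.
R3 ← R3 / (37/3).
R1 ← R1 − 5/24·R3.
R2 ← R2 + 9/8·R3.
R4 ← R4 + 37/6·R3.
Row 4 reduces to 0 = 1/2, a contradiction. The system is inconsistent.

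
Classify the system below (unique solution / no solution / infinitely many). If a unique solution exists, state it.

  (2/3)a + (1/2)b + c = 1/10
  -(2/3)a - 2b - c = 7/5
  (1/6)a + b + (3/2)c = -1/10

Row-reduce the augmented matrix:
R1 ← R1 / (2/3).
R2 ← R2 + 2/3·R1.
R3 ← R3 − 1/6·R1.
R2 ← R2 / (-3/2).
R1 ← R1 − 3/4·R2.
R3 ← R3 − 7/8·R2.
R3 ← R3 / (5/4).
R1 ← R1 − 3/2·R3.
Reading off the reduced rows gives a = 0, b = -1, c = 3/5.

a = 0, b = -1, c = 3/5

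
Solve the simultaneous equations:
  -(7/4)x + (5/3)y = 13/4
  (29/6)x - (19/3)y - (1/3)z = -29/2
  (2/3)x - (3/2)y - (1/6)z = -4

Row-reduce:
R1 ← R1 / (-7/4).
R2 ← R2 − 29/6·R1.
R3 ← R3 − 2/3·R1.
R2 ← R2 / (-109/63).
R1 ← R1 + 20/21·R2.
R3 ← R3 + 109/126·R2.
Rank is 2 with 3 unknowns, leaving z free.

infinitely many solutions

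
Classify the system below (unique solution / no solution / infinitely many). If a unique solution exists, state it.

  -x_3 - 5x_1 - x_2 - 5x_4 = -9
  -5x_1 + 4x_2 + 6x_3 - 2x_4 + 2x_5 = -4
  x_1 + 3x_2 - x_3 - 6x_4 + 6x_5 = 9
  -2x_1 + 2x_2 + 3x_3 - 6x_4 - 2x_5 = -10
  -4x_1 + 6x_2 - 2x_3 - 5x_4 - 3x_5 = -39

x_1 = 2, x_2 = -3, x_3 = 2, x_4 = 0, x_5 = 3

Row-reduce the augmented matrix:
R1 ← R1 / (-5).
R2 ← R2 + 5·R1.
R3 ← R3 − 1·R1.
R4 ← R4 + 2·R1.
R5 ← R5 + 4·R1.
R2 ← R2 / (5).
R1 ← R1 − 1/5·R2.
R3 ← R3 − 14/5·R2.
R4 ← R4 − 12/5·R2.
R5 ← R5 − 34/5·R2.
R3 ← R3 / (-128/25).
R1 ← R1 + 2/25·R3.
R2 ← R2 − 7/5·R3.
R4 ← R4 − 1/25·R3.
R5 ← R5 + 268/25·R3.
R4 ← R4 / (-705/128).
R1 ← R1 − 65/64·R4.
R2 ← R2 + 227/128·R4.
R3 ← R3 − 217/128·R4.
R5 ← R5 − 419/32·R4.
R5 ← R5 / (-16133/705).
R1 ← R1 + 98/141·R5.
R2 ← R2 − 1886/705·R5.
R3 ← R3 + 1306/705·R5.
R4 ← R4 − 374/705·R5.
Reading off the reduced rows gives x_1 = 2, x_2 = -3, x_3 = 2, x_4 = 0, x_5 = 3.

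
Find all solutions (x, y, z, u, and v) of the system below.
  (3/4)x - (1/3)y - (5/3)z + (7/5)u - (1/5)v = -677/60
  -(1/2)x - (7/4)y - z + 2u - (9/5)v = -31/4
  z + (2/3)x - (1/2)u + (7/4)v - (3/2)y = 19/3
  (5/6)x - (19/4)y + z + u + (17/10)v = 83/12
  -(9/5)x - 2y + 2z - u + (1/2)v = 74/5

no solution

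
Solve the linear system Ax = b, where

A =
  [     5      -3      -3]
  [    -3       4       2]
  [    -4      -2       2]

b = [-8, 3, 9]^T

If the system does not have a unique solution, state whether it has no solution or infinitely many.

Row-reduce:
R1 ← R1 / (5).
R2 ← R2 + 3·R1.
R3 ← R3 + 4·R1.
R2 ← R2 / (11/5).
R1 ← R1 + 3/5·R2.
R3 ← R3 + 22/5·R2.
Row 3 reduces to 0 = -1, a contradiction. The system is inconsistent.

no solution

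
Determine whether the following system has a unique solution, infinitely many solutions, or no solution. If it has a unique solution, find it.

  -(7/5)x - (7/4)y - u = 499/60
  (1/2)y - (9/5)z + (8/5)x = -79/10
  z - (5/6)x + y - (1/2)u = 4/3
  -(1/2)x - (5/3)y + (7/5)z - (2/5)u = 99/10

x = -1, y = -3, z = 8/3, u = -5/3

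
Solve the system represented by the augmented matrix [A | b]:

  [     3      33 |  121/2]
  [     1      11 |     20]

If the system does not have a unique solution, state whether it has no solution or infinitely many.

no solution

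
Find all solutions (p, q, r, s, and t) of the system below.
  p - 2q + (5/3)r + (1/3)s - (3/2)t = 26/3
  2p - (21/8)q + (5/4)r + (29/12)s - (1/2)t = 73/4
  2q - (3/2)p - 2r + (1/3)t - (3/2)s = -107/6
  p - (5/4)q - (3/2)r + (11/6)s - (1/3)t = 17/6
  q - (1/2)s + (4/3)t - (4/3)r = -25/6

Row-reduce:
R2 ← R2 − 2·R1.
R3 ← R3 + 3/2·R1.
R4 ← R4 − 1·R1.
R2 ← R2 / (11/8).
R1 ← R1 + 2·R2.
R3 ← R3 + 1·R2.
R4 ← R4 − 3/4·R2.
R5 ← R5 − 1·R2.
R3 ← R3 / (-67/66).
R1 ← R1 + 15/11·R3.
R2 ← R2 + 50/33·R3.
R4 ← R4 + 67/33·R3.
R5 ← R5 − 2/11·R3.
Swap R4 and R5.
R4 ← R4 / (-231/134).
R1 ← R1 − 505/201·R4.
R2 ← R2 − 58/67·R4.
R3 ← R3 + 18/67·R4.
Row 5 reduces to 0 = 2, a contradiction. The system is inconsistent.

no solution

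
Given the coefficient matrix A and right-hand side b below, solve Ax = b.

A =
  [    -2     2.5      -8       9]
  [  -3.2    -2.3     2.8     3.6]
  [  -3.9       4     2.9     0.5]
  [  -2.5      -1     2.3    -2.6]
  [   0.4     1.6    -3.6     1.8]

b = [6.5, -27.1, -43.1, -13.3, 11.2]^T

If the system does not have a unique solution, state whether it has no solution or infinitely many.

Row-reduce the augmented matrix:
R1 ← R1 / (-2).
R2 ← R2 + 16/5·R1.
R3 ← R3 + 39/10·R1.
R4 ← R4 + 5/2·R1.
R5 ← R5 − 2/5·R1.
R2 ← R2 / (-63/10).
R1 ← R1 + 5/4·R2.
R3 ← R3 + 7/8·R2.
R4 ← R4 + 33/8·R2.
R5 ← R5 − 21/10·R2.
R3 ← R3 / (49/3).
R1 ← R1 − 19/21·R3.
R2 ← R2 + 52/21·R3.
R4 ← R4 − 73/35·R3.
R4 ← R4 / (-41099/8575).
R1 ← R1 + 10261/6860·R4.
R2 ← R2 + 1103/1715·R4.
R3 ← R3 + 933/980·R4.
R5 reduces to 0 = 0, so the extra equation is consistent.
Reading off the reduced rows gives x_1 = 4, x_2 = -3, x_3 = -5, x_4 = -2.

x_1 = 4, x_2 = -3, x_3 = -5, x_4 = -2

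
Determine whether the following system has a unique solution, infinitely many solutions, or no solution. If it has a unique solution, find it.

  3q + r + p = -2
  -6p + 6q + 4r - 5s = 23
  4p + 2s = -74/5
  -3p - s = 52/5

p = -3, q = 1, r = -2, s = -7/5

Row-reduce the augmented matrix:
R2 ← R2 + 6·R1.
R3 ← R3 − 4·R1.
R4 ← R4 + 3·R1.
R2 ← R2 / (24).
R1 ← R1 − 3·R2.
R3 ← R3 + 12·R2.
R4 ← R4 − 9·R2.
R1 ← R1 + 1/4·R3.
R2 ← R2 − 5/12·R3.
R4 ← R4 + 3/4·R3.
R4 ← R4 / (1/2).
R1 ← R1 − 1/2·R4.
R3 ← R3 + 1/2·R4.
Reading off the reduced rows gives p = -3, q = 1, r = -2, s = -7/5.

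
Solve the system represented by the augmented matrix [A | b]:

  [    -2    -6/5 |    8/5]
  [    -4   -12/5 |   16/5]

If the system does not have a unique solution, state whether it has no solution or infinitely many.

infinitely many solutions

Row-reduce:
R1 ← R1 / (-2).
R2 ← R2 + 4·R1.
Rank is 1 with 2 unknowns, leaving x_2 free.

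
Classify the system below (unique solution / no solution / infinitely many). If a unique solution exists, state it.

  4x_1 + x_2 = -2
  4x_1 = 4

Row-reduce the augmented matrix:
R1 ← R1 / (4).
R2 ← R2 − 4·R1.
R2 ← R2 / (-1).
R1 ← R1 − 1/4·R2.
Reading off the reduced rows gives x_1 = 1, x_2 = -6.

x_1 = 1, x_2 = -6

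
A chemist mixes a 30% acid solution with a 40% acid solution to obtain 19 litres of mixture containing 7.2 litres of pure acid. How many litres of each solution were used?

litres of solution A: 4, litres of solution B: 15

Let a = litres of solution A, b = litres of solution B.
  a + b = 19
  (3/10)a + (2/5)b = 36/5
From equation 1: a = 19 − b.
Substitute into equation 2 and solve: b = 15.
Then a = 4.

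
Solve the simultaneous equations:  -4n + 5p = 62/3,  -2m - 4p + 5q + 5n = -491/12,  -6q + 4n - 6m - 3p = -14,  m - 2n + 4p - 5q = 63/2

m = 8/3, n = -9/4, p = 7/3, q = -3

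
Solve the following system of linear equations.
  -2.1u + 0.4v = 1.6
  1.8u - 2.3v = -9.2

Row-reduce the augmented matrix:
R1 ← R1 / (-21/10).
R2 ← R2 − 9/5·R1.
R2 ← R2 / (-137/70).
R1 ← R1 + 4/21·R2.
Reading off the reduced rows gives u = 0, v = 4.

u = 0, v = 4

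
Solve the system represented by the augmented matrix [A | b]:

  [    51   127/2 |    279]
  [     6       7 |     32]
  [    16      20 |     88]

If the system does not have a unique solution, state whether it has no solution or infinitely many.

Row-reduce:
R1 ← R1 / (51).
R2 ← R2 − 6·R1.
R3 ← R3 − 16·R1.
R2 ← R2 / (-8/17).
R1 ← R1 − 127/102·R2.
R3 ← R3 − 4/51·R2.
Row 3 reduces to 0 = 1/3, a contradiction. The system is inconsistent.

no solution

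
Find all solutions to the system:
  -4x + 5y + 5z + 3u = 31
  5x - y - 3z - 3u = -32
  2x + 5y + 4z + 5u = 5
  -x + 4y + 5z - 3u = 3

Row-reduce the augmented matrix:
R1 ← R1 / (-4).
R2 ← R2 − 5·R1.
R3 ← R3 − 2·R1.
R4 ← R4 + 1·R1.
R2 ← R2 / (21/4).
R1 ← R1 + 5/4·R2.
R3 ← R3 − 15/2·R2.
R4 ← R4 − 11/4·R2.
R3 ← R3 / (13/7).
R1 ← R1 + 10/21·R3.
R2 ← R2 − 13/21·R3.
R4 ← R4 − 43/21·R3.
R4 ← R4 / (-395/39).
R1 ← R1 − 32/39·R4.
R2 ← R2 + 5/3·R4.
R3 ← R3 − 38/13·R4.
Reading off the reduced rows gives x = -5, y = 1, z = 0, u = 2.

x = -5, y = 1, z = 0, u = 2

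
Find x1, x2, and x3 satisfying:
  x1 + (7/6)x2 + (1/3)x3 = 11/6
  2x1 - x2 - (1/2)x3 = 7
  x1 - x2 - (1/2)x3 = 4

x1 = 3, x2 = -1, x3 = 0

Row-reduce the augmented matrix:
R2 ← R2 − 2·R1.
R3 ← R3 − 1·R1.
R2 ← R2 / (-10/3).
R1 ← R1 − 7/6·R2.
R3 ← R3 + 13/6·R2.
R3 ← R3 / (-3/40).
R1 ← R1 + 3/40·R3.
R2 ← R2 − 7/20·R3.
Reading off the reduced rows gives x1 = 3, x2 = -1, x3 = 0.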